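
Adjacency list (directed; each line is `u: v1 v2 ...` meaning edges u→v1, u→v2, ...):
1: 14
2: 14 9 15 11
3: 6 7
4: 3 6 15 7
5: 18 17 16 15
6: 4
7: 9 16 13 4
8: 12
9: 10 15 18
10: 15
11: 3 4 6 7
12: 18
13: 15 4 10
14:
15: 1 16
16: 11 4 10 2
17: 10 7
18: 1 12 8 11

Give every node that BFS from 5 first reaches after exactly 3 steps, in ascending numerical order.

Level 0: 5
Level 1: 15, 16, 17, 18
Level 2: 1, 2, 4, 7, 8, 10, 11, 12
Level 3: 3, 6, 9, 13, 14

3, 6, 9, 13, 14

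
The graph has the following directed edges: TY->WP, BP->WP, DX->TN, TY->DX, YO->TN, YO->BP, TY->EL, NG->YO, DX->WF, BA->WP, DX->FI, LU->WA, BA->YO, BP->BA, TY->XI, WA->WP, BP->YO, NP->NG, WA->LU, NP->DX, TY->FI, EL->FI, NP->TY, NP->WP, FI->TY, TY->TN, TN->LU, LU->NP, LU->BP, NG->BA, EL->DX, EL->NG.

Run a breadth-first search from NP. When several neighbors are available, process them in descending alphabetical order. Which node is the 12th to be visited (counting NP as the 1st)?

WF

Visit NP; enqueue WP, TY, NG, DX → queue [WP, TY, NG, DX]
Visit WP → queue [TY, NG, DX]
Visit TY; enqueue XI, TN, FI, EL → queue [NG, DX, XI, TN, FI, EL]
Visit NG; enqueue YO, BA → queue [DX, XI, TN, FI, EL, YO, BA]
Visit DX; enqueue WF → queue [XI, TN, FI, EL, YO, BA, WF]
Visit XI → queue [TN, FI, EL, YO, BA, WF]
Visit TN; enqueue LU → queue [FI, EL, YO, BA, WF, LU]
Visit FI → queue [EL, YO, BA, WF, LU]
Visit EL → queue [YO, BA, WF, LU]
Visit YO; enqueue BP → queue [BA, WF, LU, BP]
Visit BA → queue [WF, LU, BP]
Visit WF → queue [LU, BP]
Visit LU; enqueue WA → queue [BP, WA]
Visit BP → queue [WA]
Visit WA → queue []

Visit order: NP, WP, TY, NG, DX, XI, TN, FI, EL, YO, BA, WF, LU, BP, WA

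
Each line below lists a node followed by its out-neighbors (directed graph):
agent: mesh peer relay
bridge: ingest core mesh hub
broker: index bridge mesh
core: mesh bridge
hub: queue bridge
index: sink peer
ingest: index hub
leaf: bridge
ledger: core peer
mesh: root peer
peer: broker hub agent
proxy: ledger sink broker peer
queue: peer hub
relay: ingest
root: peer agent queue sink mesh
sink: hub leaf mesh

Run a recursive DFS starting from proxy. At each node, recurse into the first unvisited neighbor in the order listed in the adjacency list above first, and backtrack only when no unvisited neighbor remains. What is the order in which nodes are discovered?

Visit proxy
proxy → ledger
ledger → core
core → mesh
mesh → root
root → peer
peer → broker
broker → index
index → sink
sink → hub
hub → queue
hub → bridge
bridge → ingest
sink → leaf
peer → agent
agent → relay

proxy -> ledger -> core -> mesh -> root -> peer -> broker -> index -> sink -> hub -> queue -> bridge -> ingest -> leaf -> agent -> relay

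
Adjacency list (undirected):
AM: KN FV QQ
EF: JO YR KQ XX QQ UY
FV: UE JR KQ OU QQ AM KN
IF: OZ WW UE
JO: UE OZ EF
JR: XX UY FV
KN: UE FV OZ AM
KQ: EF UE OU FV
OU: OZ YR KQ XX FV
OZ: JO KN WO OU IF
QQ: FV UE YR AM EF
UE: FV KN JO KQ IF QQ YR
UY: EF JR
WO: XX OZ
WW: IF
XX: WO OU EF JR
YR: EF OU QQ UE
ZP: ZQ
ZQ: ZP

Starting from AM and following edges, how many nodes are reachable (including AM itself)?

BFS from AM visits: AM, KN, FV, QQ, UE, OZ, JR, KQ, OU, YR, EF, JO, IF, WO, XX, UY, WW
Reachable nodes: 17 of 19 total.

17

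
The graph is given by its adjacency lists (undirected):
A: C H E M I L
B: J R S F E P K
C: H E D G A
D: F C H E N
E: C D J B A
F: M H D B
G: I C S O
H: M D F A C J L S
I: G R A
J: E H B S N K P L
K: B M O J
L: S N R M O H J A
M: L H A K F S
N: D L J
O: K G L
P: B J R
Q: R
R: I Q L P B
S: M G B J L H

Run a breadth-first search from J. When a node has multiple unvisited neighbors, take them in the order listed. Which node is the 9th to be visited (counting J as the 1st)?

L

Visit J; enqueue E, H, B, S, N, K, P, L → queue [E, H, B, S, N, K, P, L]
Visit E; enqueue C, D, A → queue [H, B, S, N, K, P, L, C, D, A]
Visit H; enqueue M, F → queue [B, S, N, K, P, L, C, D, A, M, F]
Visit B; enqueue R → queue [S, N, K, P, L, C, D, A, M, F, R]
Visit S; enqueue G → queue [N, K, P, L, C, D, A, M, F, R, G]
Visit N → queue [K, P, L, C, D, A, M, F, R, G]
Visit K; enqueue O → queue [P, L, C, D, A, M, F, R, G, O]
Visit P → queue [L, C, D, A, M, F, R, G, O]
Visit L → queue [C, D, A, M, F, R, G, O]
Visit C → queue [D, A, M, F, R, G, O]
Visit D → queue [A, M, F, R, G, O]
Visit A; enqueue I → queue [M, F, R, G, O, I]
Visit M → queue [F, R, G, O, I]
Visit F → queue [R, G, O, I]
Visit R; enqueue Q → queue [G, O, I, Q]
Visit G → queue [O, I, Q]
Visit O → queue [I, Q]
Visit I → queue [Q]
Visit Q → queue []

Visit order: J, E, H, B, S, N, K, P, L, C, D, A, M, F, R, G, O, I, Q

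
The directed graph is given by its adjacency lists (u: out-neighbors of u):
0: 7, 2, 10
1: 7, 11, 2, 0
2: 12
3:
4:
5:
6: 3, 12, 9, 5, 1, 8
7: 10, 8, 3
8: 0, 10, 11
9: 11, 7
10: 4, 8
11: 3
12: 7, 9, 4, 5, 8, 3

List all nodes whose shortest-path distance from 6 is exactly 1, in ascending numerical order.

1, 3, 5, 8, 9, 12

Level 0: 6
Level 1: 1, 3, 5, 8, 9, 12
Level 2: 0, 2, 4, 7, 10, 11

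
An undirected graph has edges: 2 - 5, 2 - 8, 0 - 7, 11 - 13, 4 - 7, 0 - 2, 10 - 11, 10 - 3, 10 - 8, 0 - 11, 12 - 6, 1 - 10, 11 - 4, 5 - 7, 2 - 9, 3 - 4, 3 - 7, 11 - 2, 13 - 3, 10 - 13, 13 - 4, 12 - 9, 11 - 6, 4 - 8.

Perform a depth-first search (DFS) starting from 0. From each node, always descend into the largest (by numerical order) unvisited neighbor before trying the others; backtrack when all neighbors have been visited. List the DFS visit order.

Visit 0
0 → 11
11 → 13
13 → 10
10 → 8
8 → 4
4 → 7
7 → 5
5 → 2
2 → 9
9 → 12
12 → 6
7 → 3
10 → 1

0, 11, 13, 10, 8, 4, 7, 5, 2, 9, 12, 6, 3, 1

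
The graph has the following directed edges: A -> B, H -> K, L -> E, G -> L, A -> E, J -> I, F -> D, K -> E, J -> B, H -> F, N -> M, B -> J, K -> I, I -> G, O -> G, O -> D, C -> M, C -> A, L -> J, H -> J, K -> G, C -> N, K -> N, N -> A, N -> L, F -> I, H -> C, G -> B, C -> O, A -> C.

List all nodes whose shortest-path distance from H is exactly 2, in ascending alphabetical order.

A, B, D, E, G, I, M, N, O

Level 0: H
Level 1: C, F, J, K
Level 2: A, B, D, E, G, I, M, N, O
Level 3: L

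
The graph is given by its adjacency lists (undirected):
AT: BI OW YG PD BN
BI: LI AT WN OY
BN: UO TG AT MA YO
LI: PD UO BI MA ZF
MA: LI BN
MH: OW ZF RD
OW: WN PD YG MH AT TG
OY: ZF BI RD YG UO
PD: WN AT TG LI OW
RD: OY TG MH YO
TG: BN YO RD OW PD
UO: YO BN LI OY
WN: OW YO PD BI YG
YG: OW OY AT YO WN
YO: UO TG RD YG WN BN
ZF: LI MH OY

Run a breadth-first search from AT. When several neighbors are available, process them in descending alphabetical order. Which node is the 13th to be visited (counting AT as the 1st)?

Visit AT; enqueue YG, PD, OW, BN, BI → queue [YG, PD, OW, BN, BI]
Visit YG; enqueue YO, WN, OY → queue [PD, OW, BN, BI, YO, WN, OY]
Visit PD; enqueue TG, LI → queue [OW, BN, BI, YO, WN, OY, TG, LI]
Visit OW; enqueue MH → queue [BN, BI, YO, WN, OY, TG, LI, MH]
Visit BN; enqueue UO, MA → queue [BI, YO, WN, OY, TG, LI, MH, UO, MA]
Visit BI → queue [YO, WN, OY, TG, LI, MH, UO, MA]
Visit YO; enqueue RD → queue [WN, OY, TG, LI, MH, UO, MA, RD]
Visit WN → queue [OY, TG, LI, MH, UO, MA, RD]
Visit OY; enqueue ZF → queue [TG, LI, MH, UO, MA, RD, ZF]
Visit TG → queue [LI, MH, UO, MA, RD, ZF]
Visit LI → queue [MH, UO, MA, RD, ZF]
Visit MH → queue [UO, MA, RD, ZF]
Visit UO → queue [MA, RD, ZF]
Visit MA → queue [RD, ZF]
Visit RD → queue [ZF]
Visit ZF → queue []

Visit order: AT, YG, PD, OW, BN, BI, YO, WN, OY, TG, LI, MH, UO, MA, RD, ZF

UO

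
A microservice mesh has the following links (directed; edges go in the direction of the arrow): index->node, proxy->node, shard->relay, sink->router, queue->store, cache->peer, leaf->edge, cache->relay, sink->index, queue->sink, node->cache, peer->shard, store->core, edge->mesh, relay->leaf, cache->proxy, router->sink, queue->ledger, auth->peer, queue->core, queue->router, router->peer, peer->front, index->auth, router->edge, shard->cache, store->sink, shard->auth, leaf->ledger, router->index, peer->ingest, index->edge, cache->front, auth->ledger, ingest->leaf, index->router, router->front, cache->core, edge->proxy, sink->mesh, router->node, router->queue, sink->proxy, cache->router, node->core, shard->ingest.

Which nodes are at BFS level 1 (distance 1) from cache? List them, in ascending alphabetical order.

Level 0: cache
Level 1: core, front, peer, proxy, relay, router
Level 2: edge, index, ingest, leaf, node, queue, shard, sink
Level 3: auth, ledger, mesh, store

core, front, peer, proxy, relay, router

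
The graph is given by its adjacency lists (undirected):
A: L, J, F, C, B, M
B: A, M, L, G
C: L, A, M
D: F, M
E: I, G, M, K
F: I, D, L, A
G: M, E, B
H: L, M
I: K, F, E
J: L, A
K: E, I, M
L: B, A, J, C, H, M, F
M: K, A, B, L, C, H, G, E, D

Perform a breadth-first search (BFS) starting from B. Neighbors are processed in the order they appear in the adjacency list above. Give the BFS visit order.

B → A → M → L → G → J → F → C → K → H → E → D → I

Visit B; enqueue A, M, L, G → queue [A, M, L, G]
Visit A; enqueue J, F, C → queue [M, L, G, J, F, C]
Visit M; enqueue K, H, E, D → queue [L, G, J, F, C, K, H, E, D]
Visit L → queue [G, J, F, C, K, H, E, D]
Visit G → queue [J, F, C, K, H, E, D]
Visit J → queue [F, C, K, H, E, D]
Visit F; enqueue I → queue [C, K, H, E, D, I]
Visit C → queue [K, H, E, D, I]
Visit K → queue [H, E, D, I]
Visit H → queue [E, D, I]
Visit E → queue [D, I]
Visit D → queue [I]
Visit I → queue []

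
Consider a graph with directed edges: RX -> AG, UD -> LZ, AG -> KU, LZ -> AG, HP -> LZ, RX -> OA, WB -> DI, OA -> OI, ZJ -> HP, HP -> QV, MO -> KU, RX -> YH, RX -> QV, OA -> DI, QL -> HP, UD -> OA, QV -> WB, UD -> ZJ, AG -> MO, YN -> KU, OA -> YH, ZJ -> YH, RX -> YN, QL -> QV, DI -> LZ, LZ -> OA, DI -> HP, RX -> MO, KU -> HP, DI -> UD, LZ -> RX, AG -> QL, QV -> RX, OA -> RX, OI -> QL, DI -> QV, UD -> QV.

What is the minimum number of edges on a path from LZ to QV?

Level 0: LZ
Level 1: AG, OA, RX
Level 2: DI, KU, MO, OI, QL, QV, YH, YN
Level 3: HP, UD, WB
Level 4: ZJ
QV first appears at level 2.

2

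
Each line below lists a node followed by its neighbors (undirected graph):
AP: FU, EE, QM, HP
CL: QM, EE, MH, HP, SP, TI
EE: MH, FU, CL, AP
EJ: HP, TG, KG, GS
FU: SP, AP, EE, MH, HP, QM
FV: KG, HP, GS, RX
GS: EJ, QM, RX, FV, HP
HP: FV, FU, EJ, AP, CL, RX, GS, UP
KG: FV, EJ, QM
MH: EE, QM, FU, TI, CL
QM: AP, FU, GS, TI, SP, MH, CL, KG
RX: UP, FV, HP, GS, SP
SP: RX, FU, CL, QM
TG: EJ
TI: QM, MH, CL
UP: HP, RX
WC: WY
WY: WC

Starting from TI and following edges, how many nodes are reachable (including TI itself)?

BFS from TI visits: TI, QM, MH, CL, AP, FU, GS, SP, KG, EE, HP, EJ, RX, FV, UP, TG
Reachable nodes: 16 of 18 total.

16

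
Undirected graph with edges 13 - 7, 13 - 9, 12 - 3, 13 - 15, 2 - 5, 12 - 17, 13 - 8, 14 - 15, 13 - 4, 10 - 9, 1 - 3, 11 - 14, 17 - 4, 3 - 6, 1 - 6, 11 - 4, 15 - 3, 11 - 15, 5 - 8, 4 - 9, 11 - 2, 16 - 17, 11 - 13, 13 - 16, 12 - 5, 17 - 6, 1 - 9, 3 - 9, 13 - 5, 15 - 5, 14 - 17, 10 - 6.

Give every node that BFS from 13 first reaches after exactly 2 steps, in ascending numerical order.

1, 2, 3, 10, 12, 14, 17

Level 0: 13
Level 1: 4, 5, 7, 8, 9, 11, 15, 16
Level 2: 1, 2, 3, 10, 12, 14, 17
Level 3: 6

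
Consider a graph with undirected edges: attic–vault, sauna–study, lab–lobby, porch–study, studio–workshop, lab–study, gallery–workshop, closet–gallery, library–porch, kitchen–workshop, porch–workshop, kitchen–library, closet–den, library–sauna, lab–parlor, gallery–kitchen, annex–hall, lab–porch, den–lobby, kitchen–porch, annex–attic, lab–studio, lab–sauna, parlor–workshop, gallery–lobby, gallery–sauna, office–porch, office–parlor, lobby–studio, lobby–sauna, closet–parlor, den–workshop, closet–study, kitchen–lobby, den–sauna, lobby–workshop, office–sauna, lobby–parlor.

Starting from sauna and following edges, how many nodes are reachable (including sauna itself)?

14

BFS from sauna visits: sauna, den, gallery, lab, library, lobby, office, study, closet, workshop, kitchen, parlor, porch, studio
Reachable nodes: 14 of 18 total.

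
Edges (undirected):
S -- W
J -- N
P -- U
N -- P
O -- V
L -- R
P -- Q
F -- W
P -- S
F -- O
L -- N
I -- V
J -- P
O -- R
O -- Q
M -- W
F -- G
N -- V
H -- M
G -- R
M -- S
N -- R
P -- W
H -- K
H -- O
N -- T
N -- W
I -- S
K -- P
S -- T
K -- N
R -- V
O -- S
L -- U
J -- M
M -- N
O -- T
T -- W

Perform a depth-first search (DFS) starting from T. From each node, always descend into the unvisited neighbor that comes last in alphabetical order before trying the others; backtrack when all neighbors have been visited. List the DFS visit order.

T -> W -> S -> P -> U -> L -> R -> V -> O -> Q -> H -> M -> N -> K -> J -> F -> G -> I

Visit T
T → W
W → S
S → P
P → U
U → L
L → R
R → V
V → O
O → Q
O → H
H → M
M → N
N → K
N → J
O → F
F → G
V → I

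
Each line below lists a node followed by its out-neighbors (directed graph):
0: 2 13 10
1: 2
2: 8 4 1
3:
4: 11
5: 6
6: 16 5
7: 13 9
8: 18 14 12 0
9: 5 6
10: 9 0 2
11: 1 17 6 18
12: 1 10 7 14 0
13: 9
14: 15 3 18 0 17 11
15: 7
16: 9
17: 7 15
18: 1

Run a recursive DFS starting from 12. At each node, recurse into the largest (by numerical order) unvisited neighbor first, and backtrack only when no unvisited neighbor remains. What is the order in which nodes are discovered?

12 → 14 → 18 → 1 → 2 → 8 → 0 → 13 → 9 → 6 → 16 → 5 → 10 → 4 → 11 → 17 → 15 → 7 → 3

Visit 12
12 → 14
14 → 18
18 → 1
1 → 2
2 → 8
8 → 0
0 → 13
13 → 9
9 → 6
6 → 16
6 → 5
0 → 10
2 → 4
4 → 11
11 → 17
17 → 15
15 → 7
14 → 3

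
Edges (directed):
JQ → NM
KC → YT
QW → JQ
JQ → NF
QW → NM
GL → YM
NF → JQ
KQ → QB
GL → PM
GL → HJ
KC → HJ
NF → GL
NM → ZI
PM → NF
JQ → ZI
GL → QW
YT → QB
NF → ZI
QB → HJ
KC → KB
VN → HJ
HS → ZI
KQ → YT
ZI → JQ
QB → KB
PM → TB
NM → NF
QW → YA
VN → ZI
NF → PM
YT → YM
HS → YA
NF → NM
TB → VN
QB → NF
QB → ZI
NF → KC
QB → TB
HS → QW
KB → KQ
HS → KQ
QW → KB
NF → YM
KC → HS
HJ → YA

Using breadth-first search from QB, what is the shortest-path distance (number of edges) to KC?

2

Level 0: QB
Level 1: HJ, KB, NF, TB, ZI
Level 2: GL, JQ, KC, KQ, NM, PM, VN, YA, YM
Level 3: HS, QW, YT
KC first appears at level 2.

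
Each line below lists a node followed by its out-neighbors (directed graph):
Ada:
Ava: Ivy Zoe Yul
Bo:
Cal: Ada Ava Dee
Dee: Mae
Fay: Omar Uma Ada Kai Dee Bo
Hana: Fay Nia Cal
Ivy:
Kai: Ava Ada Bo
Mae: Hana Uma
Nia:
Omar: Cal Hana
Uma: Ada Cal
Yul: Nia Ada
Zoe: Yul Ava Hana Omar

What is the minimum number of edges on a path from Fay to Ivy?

Level 0: Fay
Level 1: Ada, Bo, Dee, Kai, Omar, Uma
Level 2: Ava, Cal, Hana, Mae
Level 3: Ivy, Nia, Yul, Zoe
Ivy first appears at level 3.

3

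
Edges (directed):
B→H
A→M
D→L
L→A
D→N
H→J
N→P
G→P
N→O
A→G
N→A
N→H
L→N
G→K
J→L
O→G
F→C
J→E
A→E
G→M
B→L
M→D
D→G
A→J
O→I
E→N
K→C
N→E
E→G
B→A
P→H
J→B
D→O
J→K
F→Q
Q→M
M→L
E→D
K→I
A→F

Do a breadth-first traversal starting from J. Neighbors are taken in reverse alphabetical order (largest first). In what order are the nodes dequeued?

J → L → K → E → B → N → A → I → C → G → D → H → P → O → M → F → Q

Visit J; enqueue L, K, E, B → queue [L, K, E, B]
Visit L; enqueue N, A → queue [K, E, B, N, A]
Visit K; enqueue I, C → queue [E, B, N, A, I, C]
Visit E; enqueue G, D → queue [B, N, A, I, C, G, D]
Visit B; enqueue H → queue [N, A, I, C, G, D, H]
Visit N; enqueue P, O → queue [A, I, C, G, D, H, P, O]
Visit A; enqueue M, F → queue [I, C, G, D, H, P, O, M, F]
Visit I → queue [C, G, D, H, P, O, M, F]
Visit C → queue [G, D, H, P, O, M, F]
Visit G → queue [D, H, P, O, M, F]
Visit D → queue [H, P, O, M, F]
Visit H → queue [P, O, M, F]
Visit P → queue [O, M, F]
Visit O → queue [M, F]
Visit M → queue [F]
Visit F; enqueue Q → queue [Q]
Visit Q → queue []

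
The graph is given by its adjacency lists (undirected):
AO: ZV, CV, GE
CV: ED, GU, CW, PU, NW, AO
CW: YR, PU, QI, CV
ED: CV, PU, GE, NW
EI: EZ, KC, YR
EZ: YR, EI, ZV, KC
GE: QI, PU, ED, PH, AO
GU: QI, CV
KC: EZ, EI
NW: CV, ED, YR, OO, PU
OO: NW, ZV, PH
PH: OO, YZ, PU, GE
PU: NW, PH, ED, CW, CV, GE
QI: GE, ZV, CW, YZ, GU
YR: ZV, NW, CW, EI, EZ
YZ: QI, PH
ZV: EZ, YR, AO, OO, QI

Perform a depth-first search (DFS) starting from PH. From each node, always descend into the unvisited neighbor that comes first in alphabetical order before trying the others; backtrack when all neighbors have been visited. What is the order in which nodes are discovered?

Visit PH
PH → GE
GE → AO
AO → CV
CV → CW
CW → PU
PU → ED
ED → NW
NW → OO
OO → ZV
ZV → EZ
EZ → EI
EI → KC
EI → YR
ZV → QI
QI → GU
QI → YZ

PH, GE, AO, CV, CW, PU, ED, NW, OO, ZV, EZ, EI, KC, YR, QI, GU, YZ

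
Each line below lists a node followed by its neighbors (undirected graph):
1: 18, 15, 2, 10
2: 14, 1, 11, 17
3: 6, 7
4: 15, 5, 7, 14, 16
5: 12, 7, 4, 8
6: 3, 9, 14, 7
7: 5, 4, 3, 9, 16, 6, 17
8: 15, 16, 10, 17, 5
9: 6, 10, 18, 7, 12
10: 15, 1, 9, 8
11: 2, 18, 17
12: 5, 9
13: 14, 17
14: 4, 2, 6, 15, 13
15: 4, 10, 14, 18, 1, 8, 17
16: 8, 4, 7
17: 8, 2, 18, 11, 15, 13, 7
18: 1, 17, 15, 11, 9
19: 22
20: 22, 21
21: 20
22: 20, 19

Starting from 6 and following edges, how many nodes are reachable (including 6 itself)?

18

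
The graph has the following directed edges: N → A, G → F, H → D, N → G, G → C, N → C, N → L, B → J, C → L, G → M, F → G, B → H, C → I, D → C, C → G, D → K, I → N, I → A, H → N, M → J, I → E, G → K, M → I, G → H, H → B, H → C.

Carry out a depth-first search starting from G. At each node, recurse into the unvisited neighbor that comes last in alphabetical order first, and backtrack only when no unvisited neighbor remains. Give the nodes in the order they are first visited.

G, M, J, I, N, L, C, A, E, K, H, D, B, F

Visit G
G → M
M → J
M → I
I → N
N → L
N → C
N → A
I → E
G → K
G → H
H → D
H → B
G → F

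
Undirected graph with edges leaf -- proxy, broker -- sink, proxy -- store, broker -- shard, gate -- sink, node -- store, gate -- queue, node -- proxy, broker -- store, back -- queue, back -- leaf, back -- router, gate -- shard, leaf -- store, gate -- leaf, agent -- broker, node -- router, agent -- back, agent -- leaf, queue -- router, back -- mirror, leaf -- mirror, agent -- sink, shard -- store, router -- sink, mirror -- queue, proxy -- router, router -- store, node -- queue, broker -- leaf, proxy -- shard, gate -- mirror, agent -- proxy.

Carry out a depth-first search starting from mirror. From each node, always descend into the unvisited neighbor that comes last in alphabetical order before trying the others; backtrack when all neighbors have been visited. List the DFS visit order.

Visit mirror
mirror → queue
queue → router
router → store
store → shard
shard → proxy
proxy → node
proxy → leaf
leaf → gate
gate → sink
sink → broker
broker → agent
agent → back

mirror → queue → router → store → shard → proxy → node → leaf → gate → sink → broker → agent → back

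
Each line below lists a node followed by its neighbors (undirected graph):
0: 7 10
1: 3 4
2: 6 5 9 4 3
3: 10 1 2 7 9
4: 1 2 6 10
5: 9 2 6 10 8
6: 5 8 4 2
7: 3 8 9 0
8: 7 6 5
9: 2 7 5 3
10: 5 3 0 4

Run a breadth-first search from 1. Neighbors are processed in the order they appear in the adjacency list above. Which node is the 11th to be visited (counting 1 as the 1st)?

Visit 1; enqueue 3, 4 → queue [3, 4]
Visit 3; enqueue 10, 2, 7, 9 → queue [4, 10, 2, 7, 9]
Visit 4; enqueue 6 → queue [10, 2, 7, 9, 6]
Visit 10; enqueue 5, 0 → queue [2, 7, 9, 6, 5, 0]
Visit 2 → queue [7, 9, 6, 5, 0]
Visit 7; enqueue 8 → queue [9, 6, 5, 0, 8]
Visit 9 → queue [6, 5, 0, 8]
Visit 6 → queue [5, 0, 8]
Visit 5 → queue [0, 8]
Visit 0 → queue [8]
Visit 8 → queue []

Visit order: 1, 3, 4, 10, 2, 7, 9, 6, 5, 0, 8

8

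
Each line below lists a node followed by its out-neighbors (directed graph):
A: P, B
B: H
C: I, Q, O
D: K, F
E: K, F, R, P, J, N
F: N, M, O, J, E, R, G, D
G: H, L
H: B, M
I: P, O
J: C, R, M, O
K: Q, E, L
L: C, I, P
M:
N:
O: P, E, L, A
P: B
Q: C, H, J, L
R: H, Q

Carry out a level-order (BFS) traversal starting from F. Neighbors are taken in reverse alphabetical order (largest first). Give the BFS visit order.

F R O N M J G E D Q H P L A C K B I

Visit F; enqueue R, O, N, M, J, G, E, D → queue [R, O, N, M, J, G, E, D]
Visit R; enqueue Q, H → queue [O, N, M, J, G, E, D, Q, H]
Visit O; enqueue P, L, A → queue [N, M, J, G, E, D, Q, H, P, L, A]
Visit N → queue [M, J, G, E, D, Q, H, P, L, A]
Visit M → queue [J, G, E, D, Q, H, P, L, A]
Visit J; enqueue C → queue [G, E, D, Q, H, P, L, A, C]
Visit G → queue [E, D, Q, H, P, L, A, C]
Visit E; enqueue K → queue [D, Q, H, P, L, A, C, K]
Visit D → queue [Q, H, P, L, A, C, K]
Visit Q → queue [H, P, L, A, C, K]
Visit H; enqueue B → queue [P, L, A, C, K, B]
Visit P → queue [L, A, C, K, B]
Visit L; enqueue I → queue [A, C, K, B, I]
Visit A → queue [C, K, B, I]
Visit C → queue [K, B, I]
Visit K → queue [B, I]
Visit B → queue [I]
Visit I → queue []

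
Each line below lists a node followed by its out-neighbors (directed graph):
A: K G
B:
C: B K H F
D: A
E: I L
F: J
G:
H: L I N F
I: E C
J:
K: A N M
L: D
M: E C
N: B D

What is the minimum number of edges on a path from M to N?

3

Level 0: M
Level 1: C, E
Level 2: B, F, H, I, K, L
Level 3: A, D, J, N
Level 4: G
N first appears at level 3.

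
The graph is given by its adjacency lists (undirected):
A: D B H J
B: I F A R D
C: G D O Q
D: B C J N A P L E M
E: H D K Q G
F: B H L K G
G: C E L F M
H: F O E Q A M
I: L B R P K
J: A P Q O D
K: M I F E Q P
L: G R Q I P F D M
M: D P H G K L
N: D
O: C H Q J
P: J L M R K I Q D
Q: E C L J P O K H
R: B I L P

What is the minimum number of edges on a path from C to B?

2

Level 0: C
Level 1: D, G, O, Q
Level 2: A, B, E, F, H, J, K, L, M, N, P
Level 3: I, R
B first appears at level 2.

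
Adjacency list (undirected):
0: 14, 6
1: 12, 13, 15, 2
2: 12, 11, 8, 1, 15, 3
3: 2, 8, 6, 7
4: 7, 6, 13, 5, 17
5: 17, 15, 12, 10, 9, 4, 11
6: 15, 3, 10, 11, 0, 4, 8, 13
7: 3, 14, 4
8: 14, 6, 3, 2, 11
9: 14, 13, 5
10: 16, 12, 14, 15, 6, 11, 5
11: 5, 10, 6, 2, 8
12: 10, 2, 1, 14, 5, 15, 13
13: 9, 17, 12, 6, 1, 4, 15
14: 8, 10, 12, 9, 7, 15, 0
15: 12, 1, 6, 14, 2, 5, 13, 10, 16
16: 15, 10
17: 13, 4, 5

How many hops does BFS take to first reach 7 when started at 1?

3

Level 0: 1
Level 1: 2, 12, 13, 15
Level 2: 3, 4, 5, 6, 8, 9, 10, 11, 14, 16, 17
Level 3: 0, 7
7 first appears at level 3.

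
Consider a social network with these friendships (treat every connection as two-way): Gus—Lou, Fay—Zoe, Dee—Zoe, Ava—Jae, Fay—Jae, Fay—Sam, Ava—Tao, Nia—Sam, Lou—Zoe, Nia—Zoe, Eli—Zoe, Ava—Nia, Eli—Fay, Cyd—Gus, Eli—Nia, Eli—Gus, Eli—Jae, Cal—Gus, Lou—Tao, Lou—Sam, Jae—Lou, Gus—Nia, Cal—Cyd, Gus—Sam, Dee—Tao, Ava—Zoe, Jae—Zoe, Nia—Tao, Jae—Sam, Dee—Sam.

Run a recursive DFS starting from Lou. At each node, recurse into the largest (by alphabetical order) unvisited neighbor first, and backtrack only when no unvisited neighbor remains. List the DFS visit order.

Lou, Zoe, Nia, Tao, Dee, Sam, Jae, Fay, Eli, Gus, Cyd, Cal, Ava

Visit Lou
Lou → Zoe
Zoe → Nia
Nia → Tao
Tao → Dee
Dee → Sam
Sam → Jae
Jae → Fay
Fay → Eli
Eli → Gus
Gus → Cyd
Cyd → Cal
Jae → Ava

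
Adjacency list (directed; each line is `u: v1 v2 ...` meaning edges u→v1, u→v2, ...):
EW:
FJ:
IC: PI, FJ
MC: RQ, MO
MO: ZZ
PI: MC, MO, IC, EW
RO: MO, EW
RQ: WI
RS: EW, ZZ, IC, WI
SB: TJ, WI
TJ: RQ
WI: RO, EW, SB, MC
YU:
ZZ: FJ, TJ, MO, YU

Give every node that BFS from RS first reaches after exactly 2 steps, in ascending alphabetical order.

Level 0: RS
Level 1: EW, IC, WI, ZZ
Level 2: FJ, MC, MO, PI, RO, SB, TJ, YU
Level 3: RQ

FJ, MC, MO, PI, RO, SB, TJ, YU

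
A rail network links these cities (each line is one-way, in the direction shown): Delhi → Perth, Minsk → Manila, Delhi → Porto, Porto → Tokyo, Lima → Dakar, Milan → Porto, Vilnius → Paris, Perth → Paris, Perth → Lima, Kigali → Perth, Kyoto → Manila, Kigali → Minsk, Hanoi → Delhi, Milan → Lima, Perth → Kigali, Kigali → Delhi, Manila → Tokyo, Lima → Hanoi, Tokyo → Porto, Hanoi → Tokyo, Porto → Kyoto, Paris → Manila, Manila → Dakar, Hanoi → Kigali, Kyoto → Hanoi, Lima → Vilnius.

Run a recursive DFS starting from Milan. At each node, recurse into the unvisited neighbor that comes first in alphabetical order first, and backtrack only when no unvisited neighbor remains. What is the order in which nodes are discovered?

Milan → Lima → Dakar → Hanoi → Delhi → Perth → Kigali → Minsk → Manila → Tokyo → Porto → Kyoto → Paris → Vilnius

Visit Milan
Milan → Lima
Lima → Dakar
Lima → Hanoi
Hanoi → Delhi
Delhi → Perth
Perth → Kigali
Kigali → Minsk
Minsk → Manila
Manila → Tokyo
Tokyo → Porto
Porto → Kyoto
Perth → Paris
Lima → Vilnius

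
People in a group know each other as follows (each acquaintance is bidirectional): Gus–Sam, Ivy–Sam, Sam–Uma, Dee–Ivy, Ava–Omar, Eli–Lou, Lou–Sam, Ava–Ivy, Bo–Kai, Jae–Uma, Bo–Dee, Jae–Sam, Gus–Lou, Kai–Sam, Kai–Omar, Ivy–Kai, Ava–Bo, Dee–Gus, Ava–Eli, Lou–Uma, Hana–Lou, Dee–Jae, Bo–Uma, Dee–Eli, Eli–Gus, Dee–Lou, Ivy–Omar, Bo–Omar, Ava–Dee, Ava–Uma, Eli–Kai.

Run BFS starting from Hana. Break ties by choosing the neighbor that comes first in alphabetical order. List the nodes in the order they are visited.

Visit Hana; enqueue Lou → queue [Lou]
Visit Lou; enqueue Dee, Eli, Gus, Sam, Uma → queue [Dee, Eli, Gus, Sam, Uma]
Visit Dee; enqueue Ava, Bo, Ivy, Jae → queue [Eli, Gus, Sam, Uma, Ava, Bo, Ivy, Jae]
Visit Eli; enqueue Kai → queue [Gus, Sam, Uma, Ava, Bo, Ivy, Jae, Kai]
Visit Gus → queue [Sam, Uma, Ava, Bo, Ivy, Jae, Kai]
Visit Sam → queue [Uma, Ava, Bo, Ivy, Jae, Kai]
Visit Uma → queue [Ava, Bo, Ivy, Jae, Kai]
Visit Ava; enqueue Omar → queue [Bo, Ivy, Jae, Kai, Omar]
Visit Bo → queue [Ivy, Jae, Kai, Omar]
Visit Ivy → queue [Jae, Kai, Omar]
Visit Jae → queue [Kai, Omar]
Visit Kai → queue [Omar]
Visit Omar → queue []

Hana -> Lou -> Dee -> Eli -> Gus -> Sam -> Uma -> Ava -> Bo -> Ivy -> Jae -> Kai -> Omar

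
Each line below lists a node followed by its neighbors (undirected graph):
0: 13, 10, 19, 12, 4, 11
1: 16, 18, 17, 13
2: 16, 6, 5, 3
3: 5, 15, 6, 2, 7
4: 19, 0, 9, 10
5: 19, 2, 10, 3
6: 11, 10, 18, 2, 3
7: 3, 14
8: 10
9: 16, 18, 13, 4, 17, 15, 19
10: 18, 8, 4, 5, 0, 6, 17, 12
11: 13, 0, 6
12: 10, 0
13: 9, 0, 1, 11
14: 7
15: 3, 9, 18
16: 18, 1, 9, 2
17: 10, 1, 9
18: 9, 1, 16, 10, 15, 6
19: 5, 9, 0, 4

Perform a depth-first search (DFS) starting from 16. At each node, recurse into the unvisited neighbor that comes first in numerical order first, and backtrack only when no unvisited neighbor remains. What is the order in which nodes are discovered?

Visit 16
16 → 1
1 → 13
13 → 0
0 → 4
4 → 9
9 → 15
15 → 3
3 → 2
2 → 5
5 → 10
10 → 6
6 → 11
6 → 18
10 → 8
10 → 12
10 → 17
5 → 19
3 → 7
7 → 14

16, 1, 13, 0, 4, 9, 15, 3, 2, 5, 10, 6, 11, 18, 8, 12, 17, 19, 7, 14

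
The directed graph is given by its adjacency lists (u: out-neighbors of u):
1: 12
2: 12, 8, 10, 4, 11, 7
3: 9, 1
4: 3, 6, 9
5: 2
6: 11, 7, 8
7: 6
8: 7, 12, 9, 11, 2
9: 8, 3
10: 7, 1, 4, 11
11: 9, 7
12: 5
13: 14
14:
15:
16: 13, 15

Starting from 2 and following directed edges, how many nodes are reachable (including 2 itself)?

BFS from 2 visits: 2, 4, 7, 8, 10, 11, 12, 3, 6, 9, 1, 5
Reachable nodes: 12 of 16 total.

12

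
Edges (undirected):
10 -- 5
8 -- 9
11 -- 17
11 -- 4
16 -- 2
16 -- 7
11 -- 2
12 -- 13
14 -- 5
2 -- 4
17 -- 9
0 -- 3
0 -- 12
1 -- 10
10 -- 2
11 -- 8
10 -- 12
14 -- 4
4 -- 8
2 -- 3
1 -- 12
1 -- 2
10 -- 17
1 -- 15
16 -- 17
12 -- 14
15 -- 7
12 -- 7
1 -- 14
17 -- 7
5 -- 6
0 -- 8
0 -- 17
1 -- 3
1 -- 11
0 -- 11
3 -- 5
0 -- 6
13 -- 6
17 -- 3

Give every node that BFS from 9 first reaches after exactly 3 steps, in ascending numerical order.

Level 0: 9
Level 1: 8, 17
Level 2: 0, 3, 4, 7, 10, 11, 16
Level 3: 1, 2, 5, 6, 12, 14, 15
Level 4: 13

1, 2, 5, 6, 12, 14, 15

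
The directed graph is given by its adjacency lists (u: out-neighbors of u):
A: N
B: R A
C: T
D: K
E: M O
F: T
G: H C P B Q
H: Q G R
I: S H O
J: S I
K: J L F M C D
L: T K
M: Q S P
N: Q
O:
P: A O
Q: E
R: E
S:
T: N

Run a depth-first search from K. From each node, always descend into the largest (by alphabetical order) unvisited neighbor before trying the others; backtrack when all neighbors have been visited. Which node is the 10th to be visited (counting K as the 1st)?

Visit K
K → M
M → S
M → Q
Q → E
E → O
M → P
P → A
A → N
K → L
L → T
K → J
J → I
I → H
H → R
H → G
G → C
G → B
K → F
K → D

Visit order: K, M, S, Q, E, O, P, A, N, L, T, J, I, H, R, G, C, B, F, D

L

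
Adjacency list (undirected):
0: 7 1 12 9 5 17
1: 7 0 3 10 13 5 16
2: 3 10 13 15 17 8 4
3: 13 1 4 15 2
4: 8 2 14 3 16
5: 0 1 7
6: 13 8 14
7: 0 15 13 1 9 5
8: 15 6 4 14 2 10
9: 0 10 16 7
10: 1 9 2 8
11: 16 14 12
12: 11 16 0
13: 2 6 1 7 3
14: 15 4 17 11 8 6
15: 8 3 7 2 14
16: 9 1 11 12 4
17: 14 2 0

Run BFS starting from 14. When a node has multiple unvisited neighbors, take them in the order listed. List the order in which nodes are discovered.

14 15 4 17 11 8 6 3 7 2 16 0 12 10 13 1 9 5

Visit 14; enqueue 15, 4, 17, 11, 8, 6 → queue [15, 4, 17, 11, 8, 6]
Visit 15; enqueue 3, 7, 2 → queue [4, 17, 11, 8, 6, 3, 7, 2]
Visit 4; enqueue 16 → queue [17, 11, 8, 6, 3, 7, 2, 16]
Visit 17; enqueue 0 → queue [11, 8, 6, 3, 7, 2, 16, 0]
Visit 11; enqueue 12 → queue [8, 6, 3, 7, 2, 16, 0, 12]
Visit 8; enqueue 10 → queue [6, 3, 7, 2, 16, 0, 12, 10]
Visit 6; enqueue 13 → queue [3, 7, 2, 16, 0, 12, 10, 13]
Visit 3; enqueue 1 → queue [7, 2, 16, 0, 12, 10, 13, 1]
Visit 7; enqueue 9, 5 → queue [2, 16, 0, 12, 10, 13, 1, 9, 5]
Visit 2 → queue [16, 0, 12, 10, 13, 1, 9, 5]
Visit 16 → queue [0, 12, 10, 13, 1, 9, 5]
Visit 0 → queue [12, 10, 13, 1, 9, 5]
Visit 12 → queue [10, 13, 1, 9, 5]
Visit 10 → queue [13, 1, 9, 5]
Visit 13 → queue [1, 9, 5]
Visit 1 → queue [9, 5]
Visit 9 → queue [5]
Visit 5 → queue []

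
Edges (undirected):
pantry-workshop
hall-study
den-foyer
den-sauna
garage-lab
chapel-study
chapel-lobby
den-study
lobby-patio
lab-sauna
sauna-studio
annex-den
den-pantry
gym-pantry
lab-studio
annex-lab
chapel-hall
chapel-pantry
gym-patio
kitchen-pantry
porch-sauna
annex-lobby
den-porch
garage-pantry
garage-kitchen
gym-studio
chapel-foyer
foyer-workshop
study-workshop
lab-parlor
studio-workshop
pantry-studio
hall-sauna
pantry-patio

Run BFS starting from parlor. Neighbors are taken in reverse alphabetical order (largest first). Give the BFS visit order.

Visit parlor; enqueue lab → queue [lab]
Visit lab; enqueue studio, sauna, garage, annex → queue [studio, sauna, garage, annex]
Visit studio; enqueue workshop, pantry, gym → queue [sauna, garage, annex, workshop, pantry, gym]
Visit sauna; enqueue porch, hall, den → queue [garage, annex, workshop, pantry, gym, porch, hall, den]
Visit garage; enqueue kitchen → queue [annex, workshop, pantry, gym, porch, hall, den, kitchen]
Visit annex; enqueue lobby → queue [workshop, pantry, gym, porch, hall, den, kitchen, lobby]
Visit workshop; enqueue study, foyer → queue [pantry, gym, porch, hall, den, kitchen, lobby, study, foyer]
Visit pantry; enqueue patio, chapel → queue [gym, porch, hall, den, kitchen, lobby, study, foyer, patio, chapel]
Visit gym → queue [porch, hall, den, kitchen, lobby, study, foyer, patio, chapel]
Visit porch → queue [hall, den, kitchen, lobby, study, foyer, patio, chapel]
Visit hall → queue [den, kitchen, lobby, study, foyer, patio, chapel]
Visit den → queue [kitchen, lobby, study, foyer, patio, chapel]
Visit kitchen → queue [lobby, study, foyer, patio, chapel]
Visit lobby → queue [study, foyer, patio, chapel]
Visit study → queue [foyer, patio, chapel]
Visit foyer → queue [patio, chapel]
Visit patio → queue [chapel]
Visit chapel → queue []

parlor → lab → studio → sauna → garage → annex → workshop → pantry → gym → porch → hall → den → kitchen → lobby → study → foyer → patio → chapel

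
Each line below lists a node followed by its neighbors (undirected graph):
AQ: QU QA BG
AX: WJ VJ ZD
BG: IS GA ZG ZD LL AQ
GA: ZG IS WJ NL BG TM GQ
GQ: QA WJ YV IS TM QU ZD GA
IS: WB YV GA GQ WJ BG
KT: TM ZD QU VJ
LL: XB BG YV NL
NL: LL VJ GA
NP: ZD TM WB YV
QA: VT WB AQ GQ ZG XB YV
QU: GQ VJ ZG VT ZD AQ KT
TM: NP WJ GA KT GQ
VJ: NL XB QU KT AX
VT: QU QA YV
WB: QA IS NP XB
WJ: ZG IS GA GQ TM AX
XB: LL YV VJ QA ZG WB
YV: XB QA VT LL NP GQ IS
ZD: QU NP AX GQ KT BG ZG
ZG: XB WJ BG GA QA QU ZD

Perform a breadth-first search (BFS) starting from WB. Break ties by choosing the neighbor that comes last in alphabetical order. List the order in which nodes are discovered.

WB → XB → QA → NP → IS → ZG → YV → VJ → LL → VT → GQ → AQ → ZD → TM → WJ → GA → BG → QU → NL → KT → AX

Visit WB; enqueue XB, QA, NP, IS → queue [XB, QA, NP, IS]
Visit XB; enqueue ZG, YV, VJ, LL → queue [QA, NP, IS, ZG, YV, VJ, LL]
Visit QA; enqueue VT, GQ, AQ → queue [NP, IS, ZG, YV, VJ, LL, VT, GQ, AQ]
Visit NP; enqueue ZD, TM → queue [IS, ZG, YV, VJ, LL, VT, GQ, AQ, ZD, TM]
Visit IS; enqueue WJ, GA, BG → queue [ZG, YV, VJ, LL, VT, GQ, AQ, ZD, TM, WJ, GA, BG]
Visit ZG; enqueue QU → queue [YV, VJ, LL, VT, GQ, AQ, ZD, TM, WJ, GA, BG, QU]
Visit YV → queue [VJ, LL, VT, GQ, AQ, ZD, TM, WJ, GA, BG, QU]
Visit VJ; enqueue NL, KT, AX → queue [LL, VT, GQ, AQ, ZD, TM, WJ, GA, BG, QU, NL, KT, AX]
Visit LL → queue [VT, GQ, AQ, ZD, TM, WJ, GA, BG, QU, NL, KT, AX]
Visit VT → queue [GQ, AQ, ZD, TM, WJ, GA, BG, QU, NL, KT, AX]
Visit GQ → queue [AQ, ZD, TM, WJ, GA, BG, QU, NL, KT, AX]
Visit AQ → queue [ZD, TM, WJ, GA, BG, QU, NL, KT, AX]
Visit ZD → queue [TM, WJ, GA, BG, QU, NL, KT, AX]
Visit TM → queue [WJ, GA, BG, QU, NL, KT, AX]
Visit WJ → queue [GA, BG, QU, NL, KT, AX]
Visit GA → queue [BG, QU, NL, KT, AX]
Visit BG → queue [QU, NL, KT, AX]
Visit QU → queue [NL, KT, AX]
Visit NL → queue [KT, AX]
Visit KT → queue [AX]
Visit AX → queue []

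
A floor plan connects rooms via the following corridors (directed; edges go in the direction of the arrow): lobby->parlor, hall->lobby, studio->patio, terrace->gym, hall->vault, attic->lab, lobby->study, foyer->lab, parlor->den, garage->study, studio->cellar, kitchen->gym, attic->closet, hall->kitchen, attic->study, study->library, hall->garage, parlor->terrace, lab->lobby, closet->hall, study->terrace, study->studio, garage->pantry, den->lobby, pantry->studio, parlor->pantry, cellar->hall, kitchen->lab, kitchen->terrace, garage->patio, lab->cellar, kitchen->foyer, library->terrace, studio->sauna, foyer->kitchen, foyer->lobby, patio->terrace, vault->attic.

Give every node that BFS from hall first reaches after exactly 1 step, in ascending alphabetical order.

garage, kitchen, lobby, vault

Level 0: hall
Level 1: garage, kitchen, lobby, vault
Level 2: attic, foyer, gym, lab, pantry, parlor, patio, study, terrace
Level 3: cellar, closet, den, library, studio
Level 4: sauna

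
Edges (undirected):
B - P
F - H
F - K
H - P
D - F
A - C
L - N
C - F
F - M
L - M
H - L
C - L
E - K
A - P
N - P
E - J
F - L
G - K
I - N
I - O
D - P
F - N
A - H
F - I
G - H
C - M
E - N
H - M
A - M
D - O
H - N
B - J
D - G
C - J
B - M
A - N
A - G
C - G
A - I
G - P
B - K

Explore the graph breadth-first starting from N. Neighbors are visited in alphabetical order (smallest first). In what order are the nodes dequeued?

N A E F H I L P C G M J K D O B

Visit N; enqueue A, E, F, H, I, L, P → queue [A, E, F, H, I, L, P]
Visit A; enqueue C, G, M → queue [E, F, H, I, L, P, C, G, M]
Visit E; enqueue J, K → queue [F, H, I, L, P, C, G, M, J, K]
Visit F; enqueue D → queue [H, I, L, P, C, G, M, J, K, D]
Visit H → queue [I, L, P, C, G, M, J, K, D]
Visit I; enqueue O → queue [L, P, C, G, M, J, K, D, O]
Visit L → queue [P, C, G, M, J, K, D, O]
Visit P; enqueue B → queue [C, G, M, J, K, D, O, B]
Visit C → queue [G, M, J, K, D, O, B]
Visit G → queue [M, J, K, D, O, B]
Visit M → queue [J, K, D, O, B]
Visit J → queue [K, D, O, B]
Visit K → queue [D, O, B]
Visit D → queue [O, B]
Visit O → queue [B]
Visit B → queue []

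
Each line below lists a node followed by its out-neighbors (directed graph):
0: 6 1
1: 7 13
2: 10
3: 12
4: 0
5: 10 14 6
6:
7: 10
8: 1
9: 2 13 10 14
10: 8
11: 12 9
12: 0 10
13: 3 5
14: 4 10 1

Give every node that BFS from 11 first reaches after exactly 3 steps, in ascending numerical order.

1, 3, 4, 5, 6, 8

Level 0: 11
Level 1: 9, 12
Level 2: 0, 2, 10, 13, 14
Level 3: 1, 3, 4, 5, 6, 8
Level 4: 7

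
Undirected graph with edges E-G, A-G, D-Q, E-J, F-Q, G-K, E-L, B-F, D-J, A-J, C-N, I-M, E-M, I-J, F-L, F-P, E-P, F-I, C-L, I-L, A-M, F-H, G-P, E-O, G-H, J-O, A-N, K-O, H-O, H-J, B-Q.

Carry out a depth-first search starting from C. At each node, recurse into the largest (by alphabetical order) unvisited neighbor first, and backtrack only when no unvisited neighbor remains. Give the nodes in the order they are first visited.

C → N → A → M → I → L → F → Q → D → J → O → K → G → P → E → H → B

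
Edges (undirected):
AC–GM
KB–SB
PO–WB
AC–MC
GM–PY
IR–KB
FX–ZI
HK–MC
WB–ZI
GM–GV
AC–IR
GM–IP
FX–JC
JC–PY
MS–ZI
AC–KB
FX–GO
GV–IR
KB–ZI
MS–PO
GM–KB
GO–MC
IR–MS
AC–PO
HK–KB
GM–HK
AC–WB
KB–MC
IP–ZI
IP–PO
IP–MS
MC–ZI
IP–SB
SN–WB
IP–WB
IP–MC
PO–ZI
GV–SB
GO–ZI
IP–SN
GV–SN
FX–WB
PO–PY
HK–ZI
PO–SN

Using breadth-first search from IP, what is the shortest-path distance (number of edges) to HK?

Level 0: IP
Level 1: GM, MC, MS, PO, SB, SN, WB, ZI
Level 2: AC, FX, GO, GV, HK, IR, KB, PY
Level 3: JC
HK first appears at level 2.

2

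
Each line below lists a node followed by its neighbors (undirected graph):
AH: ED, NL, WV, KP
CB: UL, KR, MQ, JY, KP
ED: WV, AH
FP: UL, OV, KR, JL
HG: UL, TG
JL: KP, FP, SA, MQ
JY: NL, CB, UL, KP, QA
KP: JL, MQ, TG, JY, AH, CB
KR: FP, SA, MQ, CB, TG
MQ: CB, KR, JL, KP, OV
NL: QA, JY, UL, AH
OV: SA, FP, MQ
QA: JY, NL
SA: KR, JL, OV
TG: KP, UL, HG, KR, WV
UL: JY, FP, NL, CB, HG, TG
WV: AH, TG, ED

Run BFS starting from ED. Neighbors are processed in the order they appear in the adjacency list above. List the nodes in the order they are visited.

Visit ED; enqueue WV, AH → queue [WV, AH]
Visit WV; enqueue TG → queue [AH, TG]
Visit AH; enqueue NL, KP → queue [TG, NL, KP]
Visit TG; enqueue UL, HG, KR → queue [NL, KP, UL, HG, KR]
Visit NL; enqueue QA, JY → queue [KP, UL, HG, KR, QA, JY]
Visit KP; enqueue JL, MQ, CB → queue [UL, HG, KR, QA, JY, JL, MQ, CB]
Visit UL; enqueue FP → queue [HG, KR, QA, JY, JL, MQ, CB, FP]
Visit HG → queue [KR, QA, JY, JL, MQ, CB, FP]
Visit KR; enqueue SA → queue [QA, JY, JL, MQ, CB, FP, SA]
Visit QA → queue [JY, JL, MQ, CB, FP, SA]
Visit JY → queue [JL, MQ, CB, FP, SA]
Visit JL → queue [MQ, CB, FP, SA]
Visit MQ; enqueue OV → queue [CB, FP, SA, OV]
Visit CB → queue [FP, SA, OV]
Visit FP → queue [SA, OV]
Visit SA → queue [OV]
Visit OV → queue []

ED, WV, AH, TG, NL, KP, UL, HG, KR, QA, JY, JL, MQ, CB, FP, SA, OV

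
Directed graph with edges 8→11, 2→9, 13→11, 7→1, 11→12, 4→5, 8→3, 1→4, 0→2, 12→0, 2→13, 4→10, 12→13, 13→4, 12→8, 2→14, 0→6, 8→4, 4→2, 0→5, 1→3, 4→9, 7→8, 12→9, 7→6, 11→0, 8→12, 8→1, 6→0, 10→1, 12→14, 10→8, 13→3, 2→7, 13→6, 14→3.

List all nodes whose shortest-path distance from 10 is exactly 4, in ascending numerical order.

6, 7

Level 0: 10
Level 1: 1, 8
Level 2: 3, 4, 11, 12
Level 3: 0, 2, 5, 9, 13, 14
Level 4: 6, 7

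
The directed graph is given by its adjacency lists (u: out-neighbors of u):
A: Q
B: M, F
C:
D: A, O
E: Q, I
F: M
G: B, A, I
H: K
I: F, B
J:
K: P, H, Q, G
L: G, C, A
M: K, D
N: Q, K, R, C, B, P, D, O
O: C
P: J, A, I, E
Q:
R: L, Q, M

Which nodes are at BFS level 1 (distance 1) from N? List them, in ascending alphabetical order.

B, C, D, K, O, P, Q, R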